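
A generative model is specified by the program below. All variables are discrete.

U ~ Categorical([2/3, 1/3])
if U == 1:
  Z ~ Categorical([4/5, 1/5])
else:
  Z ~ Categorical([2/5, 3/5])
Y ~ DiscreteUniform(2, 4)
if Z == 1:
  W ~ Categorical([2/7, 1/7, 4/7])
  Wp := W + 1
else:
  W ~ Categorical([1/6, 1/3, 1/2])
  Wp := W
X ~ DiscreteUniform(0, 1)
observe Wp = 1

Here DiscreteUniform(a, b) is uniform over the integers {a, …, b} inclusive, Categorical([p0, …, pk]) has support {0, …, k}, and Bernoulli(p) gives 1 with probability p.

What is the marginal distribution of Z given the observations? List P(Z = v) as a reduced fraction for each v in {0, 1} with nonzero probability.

Enumerate traces; 24 have nonzero weight after conditioning:
  (U=0, Z=0, Y=2, W=1, X=0) weight 2/135
  (U=0, Z=0, Y=2, W=1, X=1) weight 2/135
  (U=0, Z=0, Y=3, W=1, X=0) weight 2/135
  (U=0, Z=0, Y=3, W=1, X=1) weight 2/135
  (U=0, Z=0, Y=4, W=1, X=0) weight 2/135
  (U=0, Z=0, Y=4, W=1, X=1) weight 2/135
  (U=0, Z=1, Y=2, W=0, X=0) weight 2/105
  (U=0, Z=1, Y=2, W=0, X=1) weight 2/105
  … 16 more
Group by Z:
  weight(Z=0) = 8/45
  weight(Z=1) = 2/15
Total weight = 8/45 + 2/15 = 14/45
P(Z=0 | obs) = 8/45 / 14/45 = 4/7
P(Z=1 | obs) = 2/15 / 14/45 = 3/7

P(Z=0) = 4/7, P(Z=1) = 3/7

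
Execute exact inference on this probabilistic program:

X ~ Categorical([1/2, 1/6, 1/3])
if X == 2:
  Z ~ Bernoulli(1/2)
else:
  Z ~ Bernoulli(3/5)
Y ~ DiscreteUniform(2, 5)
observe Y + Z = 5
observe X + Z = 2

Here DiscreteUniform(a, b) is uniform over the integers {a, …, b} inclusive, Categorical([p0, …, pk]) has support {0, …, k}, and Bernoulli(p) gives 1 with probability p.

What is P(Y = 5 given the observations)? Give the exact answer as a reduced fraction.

Enumerate traces; 2 have nonzero weight after conditioning:
  (X=1, Z=1, Y=4) weight 1/40
  (X=2, Z=0, Y=5) weight 1/24
Group by Y:
  weight(Y=4) = 1/40
  weight(Y=5) = 1/24
Total weight = 1/40 + 1/24 = 1/15
P(Y=4 | obs) = 1/40 / 1/15 = 3/8
P(Y=5 | obs) = 1/24 / 1/15 = 5/8

P(Y = 5 | obs) = 5/8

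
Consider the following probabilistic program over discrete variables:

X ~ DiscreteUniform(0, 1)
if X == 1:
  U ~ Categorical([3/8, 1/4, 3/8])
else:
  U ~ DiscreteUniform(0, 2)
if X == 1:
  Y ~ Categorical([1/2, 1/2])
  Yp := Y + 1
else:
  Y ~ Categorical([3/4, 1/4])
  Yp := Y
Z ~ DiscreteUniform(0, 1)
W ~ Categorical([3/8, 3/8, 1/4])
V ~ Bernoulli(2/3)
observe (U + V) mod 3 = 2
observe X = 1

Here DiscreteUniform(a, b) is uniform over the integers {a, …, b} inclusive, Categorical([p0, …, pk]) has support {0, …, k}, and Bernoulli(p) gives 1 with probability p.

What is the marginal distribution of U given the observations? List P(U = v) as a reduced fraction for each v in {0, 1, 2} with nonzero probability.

P(U=1) = 4/7, P(U=2) = 3/7

Enumerate traces; 24 have nonzero weight after conditioning:
  (X=1, U=1, Y=0, Z=0, W=0, V=1) weight 1/128
  (X=1, U=1, Y=0, Z=0, W=1, V=1) weight 1/128
  (X=1, U=1, Y=0, Z=0, W=2, V=1) weight 1/192
  (X=1, U=1, Y=0, Z=1, W=0, V=1) weight 1/128
  (X=1, U=1, Y=0, Z=1, W=1, V=1) weight 1/128
  (X=1, U=1, Y=0, Z=1, W=2, V=1) weight 1/192
  (X=1, U=1, Y=1, Z=0, W=0, V=1) weight 1/128
  (X=1, U=1, Y=1, Z=0, W=1, V=1) weight 1/128
  (X=1, U=2, Y=0, Z=0, W=0, V=0) weight 3/512
  … 15 more
Group by U:
  weight(U=1) = 1/12
  weight(U=2) = 1/16
Total weight = 1/12 + 1/16 = 7/48
P(U=1 | obs) = 1/12 / 7/48 = 4/7
P(U=2 | obs) = 1/16 / 7/48 = 3/7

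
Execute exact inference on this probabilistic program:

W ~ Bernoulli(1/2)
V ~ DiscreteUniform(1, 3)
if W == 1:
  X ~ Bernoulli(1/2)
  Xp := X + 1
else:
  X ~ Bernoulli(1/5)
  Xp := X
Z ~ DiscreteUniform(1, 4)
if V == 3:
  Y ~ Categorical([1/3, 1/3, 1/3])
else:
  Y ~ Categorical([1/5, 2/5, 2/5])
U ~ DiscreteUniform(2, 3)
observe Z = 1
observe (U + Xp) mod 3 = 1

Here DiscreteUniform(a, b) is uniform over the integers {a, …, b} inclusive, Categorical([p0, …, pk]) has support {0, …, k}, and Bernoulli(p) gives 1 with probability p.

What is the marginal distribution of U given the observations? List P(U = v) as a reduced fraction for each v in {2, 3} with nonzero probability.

P(U=2) = 5/12, P(U=3) = 7/12

Enumerate traces; 27 have nonzero weight after conditioning:
  (W=0, V=1, X=1, Z=1, Y=0, U=3) weight 1/1200
  (W=0, V=1, X=1, Z=1, Y=1, U=3) weight 1/600
  (W=0, V=1, X=1, Z=1, Y=2, U=3) weight 1/600
  (W=0, V=2, X=1, Z=1, Y=0, U=3) weight 1/1200
  (W=0, V=2, X=1, Z=1, Y=1, U=3) weight 1/600
  (W=0, V=2, X=1, Z=1, Y=2, U=3) weight 1/600
  (W=0, V=3, X=1, Z=1, Y=0, U=3) weight 1/720
  (W=0, V=3, X=1, Z=1, Y=1, U=3) weight 1/720
  (W=1, V=1, X=1, Z=1, Y=0, U=2) weight 1/480
  … 18 more
Group by U:
  weight(U=2) = 1/32
  weight(U=3) = 7/160
Total weight = 1/32 + 7/160 = 3/40
P(U=2 | obs) = 1/32 / 3/40 = 5/12
P(U=3 | obs) = 7/160 / 3/40 = 7/12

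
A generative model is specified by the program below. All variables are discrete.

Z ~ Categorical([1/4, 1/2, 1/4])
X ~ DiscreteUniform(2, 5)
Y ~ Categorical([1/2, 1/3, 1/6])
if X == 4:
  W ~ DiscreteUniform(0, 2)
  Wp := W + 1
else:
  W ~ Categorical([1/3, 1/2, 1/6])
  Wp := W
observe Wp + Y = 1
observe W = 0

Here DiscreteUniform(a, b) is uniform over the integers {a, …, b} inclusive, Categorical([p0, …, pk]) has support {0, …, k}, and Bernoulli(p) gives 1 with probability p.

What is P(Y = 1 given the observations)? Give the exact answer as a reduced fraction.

P(Y = 1 | obs) = 2/3

Enumerate traces; 12 have nonzero weight after conditioning:
  (Z=0, X=2, Y=1, W=0) weight 1/144
  (Z=0, X=3, Y=1, W=0) weight 1/144
  (Z=0, X=4, Y=0, W=0) weight 1/96
  (Z=0, X=5, Y=1, W=0) weight 1/144
  (Z=1, X=2, Y=1, W=0) weight 1/72
  (Z=1, X=3, Y=1, W=0) weight 1/72
  (Z=1, X=4, Y=0, W=0) weight 1/48
  (Z=1, X=5, Y=1, W=0) weight 1/72
  … 4 more
Group by Y:
  weight(Y=0) = 1/24
  weight(Y=1) = 1/12
Total weight = 1/24 + 1/12 = 1/8
P(Y=0 | obs) = 1/24 / 1/8 = 1/3
P(Y=1 | obs) = 1/12 / 1/8 = 2/3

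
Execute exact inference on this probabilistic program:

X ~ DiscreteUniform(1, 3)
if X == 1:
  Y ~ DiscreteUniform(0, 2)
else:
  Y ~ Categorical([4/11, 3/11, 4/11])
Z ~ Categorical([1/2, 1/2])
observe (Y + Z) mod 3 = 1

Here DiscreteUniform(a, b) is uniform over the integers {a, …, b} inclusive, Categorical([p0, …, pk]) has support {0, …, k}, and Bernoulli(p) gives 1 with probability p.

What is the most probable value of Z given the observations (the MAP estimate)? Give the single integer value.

argmax_v P(Z = v | obs) = 1

Enumerate traces; 6 have nonzero weight after conditioning:
  (X=1, Y=0, Z=1) weight 1/18
  (X=1, Y=1, Z=0) weight 1/18
  (X=2, Y=0, Z=1) weight 2/33
  (X=2, Y=1, Z=0) weight 1/22
  (X=3, Y=0, Z=1) weight 2/33
  (X=3, Y=1, Z=0) weight 1/22
Group by Z:
  weight(Z=0) = 29/198
  weight(Z=1) = 35/198
Total weight = 29/198 + 35/198 = 32/99
P(Z=0 | obs) = 29/198 / 32/99 = 29/64
P(Z=1 | obs) = 35/198 / 32/99 = 35/64
argmax = 1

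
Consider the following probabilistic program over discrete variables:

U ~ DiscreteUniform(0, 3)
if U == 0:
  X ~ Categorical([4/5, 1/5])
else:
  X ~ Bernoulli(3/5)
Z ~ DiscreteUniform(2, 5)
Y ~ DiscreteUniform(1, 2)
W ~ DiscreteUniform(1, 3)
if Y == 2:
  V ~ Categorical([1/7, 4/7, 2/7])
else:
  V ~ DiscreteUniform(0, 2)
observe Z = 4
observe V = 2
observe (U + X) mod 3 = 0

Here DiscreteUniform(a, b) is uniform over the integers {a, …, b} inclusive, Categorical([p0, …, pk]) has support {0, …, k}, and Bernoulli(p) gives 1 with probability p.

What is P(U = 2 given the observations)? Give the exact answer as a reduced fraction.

Enumerate traces; 18 have nonzero weight after conditioning:
  (U=0, X=0, Z=4, Y=1, W=1, V=2) weight 1/360
  (U=0, X=0, Z=4, Y=1, W=2, V=2) weight 1/360
  (U=0, X=0, Z=4, Y=1, W=3, V=2) weight 1/360
  (U=0, X=0, Z=4, Y=2, W=1, V=2) weight 1/420
  (U=0, X=0, Z=4, Y=2, W=2, V=2) weight 1/420
  (U=0, X=0, Z=4, Y=2, W=3, V=2) weight 1/420
  (U=2, X=1, Z=4, Y=1, W=1, V=2) weight 1/480
  (U=2, X=1, Z=4, Y=1, W=2, V=2) weight 1/480
  (U=3, X=0, Z=4, Y=1, W=1, V=2) weight 1/720
  … 9 more
Group by U:
  weight(U=0) = 13/840
  weight(U=2) = 13/1120
  weight(U=3) = 13/1680
Total weight = 13/840 + 13/1120 + 13/1680 = 39/1120
P(U=0 | obs) = 13/840 / 39/1120 = 4/9
P(U=2 | obs) = 13/1120 / 39/1120 = 1/3
P(U=3 | obs) = 13/1680 / 39/1120 = 2/9

P(U = 2 | obs) = 1/3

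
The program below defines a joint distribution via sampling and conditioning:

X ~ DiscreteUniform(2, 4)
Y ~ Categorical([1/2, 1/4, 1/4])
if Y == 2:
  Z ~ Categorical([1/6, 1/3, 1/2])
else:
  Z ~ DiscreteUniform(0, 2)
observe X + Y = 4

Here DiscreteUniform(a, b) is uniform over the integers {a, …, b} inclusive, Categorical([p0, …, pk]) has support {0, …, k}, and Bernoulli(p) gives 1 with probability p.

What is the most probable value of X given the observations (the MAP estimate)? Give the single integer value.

Enumerate traces; 9 have nonzero weight after conditioning:
  (X=2, Y=2, Z=0) weight 1/72
  (X=2, Y=2, Z=1) weight 1/36
  (X=2, Y=2, Z=2) weight 1/24
  (X=3, Y=1, Z=0) weight 1/36
  (X=3, Y=1, Z=1) weight 1/36
  (X=3, Y=1, Z=2) weight 1/36
  (X=4, Y=0, Z=0) weight 1/18
  (X=4, Y=0, Z=1) weight 1/18
  … 1 more
Group by X:
  weight(X=2) = 1/12
  weight(X=3) = 1/12
  weight(X=4) = 1/6
Total weight = 1/12 + 1/12 + 1/6 = 1/3
P(X=2 | obs) = 1/12 / 1/3 = 1/4
P(X=3 | obs) = 1/12 / 1/3 = 1/4
P(X=4 | obs) = 1/6 / 1/3 = 1/2
argmax = 4

argmax_v P(X = v | obs) = 4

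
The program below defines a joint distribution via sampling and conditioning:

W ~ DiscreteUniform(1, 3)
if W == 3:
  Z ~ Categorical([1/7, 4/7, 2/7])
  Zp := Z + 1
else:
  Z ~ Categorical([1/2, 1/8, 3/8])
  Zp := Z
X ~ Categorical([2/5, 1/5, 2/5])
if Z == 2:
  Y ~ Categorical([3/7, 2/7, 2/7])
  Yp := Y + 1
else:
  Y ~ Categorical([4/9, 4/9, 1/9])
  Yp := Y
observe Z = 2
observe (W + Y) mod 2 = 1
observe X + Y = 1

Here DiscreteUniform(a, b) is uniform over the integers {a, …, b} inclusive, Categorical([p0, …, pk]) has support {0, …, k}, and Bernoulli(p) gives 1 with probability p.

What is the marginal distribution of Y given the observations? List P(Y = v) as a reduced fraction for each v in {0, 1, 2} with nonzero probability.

P(Y=0) = 37/65, P(Y=1) = 28/65

Enumerate traces; 3 have nonzero weight after conditioning:
  (W=1, Z=2, X=1, Y=0) weight 3/280
  (W=2, Z=2, X=0, Y=1) weight 1/70
  (W=3, Z=2, X=1, Y=0) weight 2/245
Group by Y:
  weight(Y=0) = 37/1960
  weight(Y=1) = 1/70
Total weight = 37/1960 + 1/70 = 13/392
P(Y=0 | obs) = 37/1960 / 13/392 = 37/65
P(Y=1 | obs) = 1/70 / 13/392 = 28/65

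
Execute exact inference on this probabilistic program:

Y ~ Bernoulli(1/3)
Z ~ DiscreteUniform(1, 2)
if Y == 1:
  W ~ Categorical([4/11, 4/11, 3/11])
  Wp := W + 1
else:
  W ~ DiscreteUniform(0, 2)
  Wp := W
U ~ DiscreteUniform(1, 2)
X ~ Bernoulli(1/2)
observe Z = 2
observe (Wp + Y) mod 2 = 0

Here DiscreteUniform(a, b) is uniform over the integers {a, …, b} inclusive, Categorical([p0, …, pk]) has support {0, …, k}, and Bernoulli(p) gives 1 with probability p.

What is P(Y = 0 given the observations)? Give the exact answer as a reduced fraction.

Enumerate traces; 16 have nonzero weight after conditioning:
  (Y=0, Z=2, W=0, U=1, X=0) weight 1/36
  (Y=0, Z=2, W=0, U=1, X=1) weight 1/36
  (Y=0, Z=2, W=0, U=2, X=0) weight 1/36
  (Y=0, Z=2, W=0, U=2, X=1) weight 1/36
  (Y=0, Z=2, W=2, U=1, X=0) weight 1/36
  (Y=0, Z=2, W=2, U=1, X=1) weight 1/36
  (Y=0, Z=2, W=2, U=2, X=0) weight 1/36
  (Y=0, Z=2, W=2, U=2, X=1) weight 1/36
  (Y=1, Z=2, W=0, U=1, X=0) weight 1/66
  … 7 more
Group by Y:
  weight(Y=0) = 2/9
  weight(Y=1) = 7/66
Total weight = 2/9 + 7/66 = 65/198
P(Y=0 | obs) = 2/9 / 65/198 = 44/65
P(Y=1 | obs) = 7/66 / 65/198 = 21/65

P(Y = 0 | obs) = 44/65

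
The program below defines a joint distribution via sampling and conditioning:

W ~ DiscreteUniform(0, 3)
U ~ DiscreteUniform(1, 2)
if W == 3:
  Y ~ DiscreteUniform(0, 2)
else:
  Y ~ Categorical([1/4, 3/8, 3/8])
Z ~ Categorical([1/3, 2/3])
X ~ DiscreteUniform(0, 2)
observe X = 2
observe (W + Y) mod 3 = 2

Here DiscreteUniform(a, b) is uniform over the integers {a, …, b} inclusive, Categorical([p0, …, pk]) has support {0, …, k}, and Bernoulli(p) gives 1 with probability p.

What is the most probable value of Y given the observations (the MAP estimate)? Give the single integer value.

argmax_v P(Y = v | obs) = 2

Enumerate traces; 16 have nonzero weight after conditioning:
  (W=0, U=1, Y=2, Z=0, X=2) weight 1/192
  (W=0, U=1, Y=2, Z=1, X=2) weight 1/96
  (W=0, U=2, Y=2, Z=0, X=2) weight 1/192
  (W=0, U=2, Y=2, Z=1, X=2) weight 1/96
  (W=1, U=1, Y=1, Z=0, X=2) weight 1/192
  (W=1, U=1, Y=1, Z=1, X=2) weight 1/96
  (W=1, U=2, Y=1, Z=0, X=2) weight 1/192
  (W=1, U=2, Y=1, Z=1, X=2) weight 1/96
  (W=2, U=1, Y=0, Z=0, X=2) weight 1/288
  … 7 more
Group by Y:
  weight(Y=0) = 1/48
  weight(Y=1) = 1/32
  weight(Y=2) = 17/288
Total weight = 1/48 + 1/32 + 17/288 = 1/9
P(Y=0 | obs) = 1/48 / 1/9 = 3/16
P(Y=1 | obs) = 1/32 / 1/9 = 9/32
P(Y=2 | obs) = 17/288 / 1/9 = 17/32
argmax = 2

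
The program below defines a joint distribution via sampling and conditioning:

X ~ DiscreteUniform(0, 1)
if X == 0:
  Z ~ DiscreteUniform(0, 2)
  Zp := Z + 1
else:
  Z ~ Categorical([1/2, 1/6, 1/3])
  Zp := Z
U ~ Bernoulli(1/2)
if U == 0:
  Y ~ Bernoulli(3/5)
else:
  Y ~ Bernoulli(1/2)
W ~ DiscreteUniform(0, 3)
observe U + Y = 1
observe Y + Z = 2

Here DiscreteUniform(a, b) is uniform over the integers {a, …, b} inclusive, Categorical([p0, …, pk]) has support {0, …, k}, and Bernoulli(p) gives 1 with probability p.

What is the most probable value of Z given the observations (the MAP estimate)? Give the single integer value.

argmax_v P(Z = v | obs) = 2

Enumerate traces; 16 have nonzero weight after conditioning:
  (X=0, Z=1, U=0, Y=1, W=0) weight 1/80
  (X=0, Z=1, U=0, Y=1, W=1) weight 1/80
  (X=0, Z=1, U=0, Y=1, W=2) weight 1/80
  (X=0, Z=1, U=0, Y=1, W=3) weight 1/80
  (X=0, Z=2, U=1, Y=0, W=0) weight 1/96
  (X=0, Z=2, U=1, Y=0, W=1) weight 1/96
  (X=0, Z=2, U=1, Y=0, W=2) weight 1/96
  (X=0, Z=2, U=1, Y=0, W=3) weight 1/96
  … 8 more
Group by Z:
  weight(Z=1) = 3/40
  weight(Z=2) = 1/12
Total weight = 3/40 + 1/12 = 19/120
P(Z=1 | obs) = 3/40 / 19/120 = 9/19
P(Z=2 | obs) = 1/12 / 19/120 = 10/19
argmax = 2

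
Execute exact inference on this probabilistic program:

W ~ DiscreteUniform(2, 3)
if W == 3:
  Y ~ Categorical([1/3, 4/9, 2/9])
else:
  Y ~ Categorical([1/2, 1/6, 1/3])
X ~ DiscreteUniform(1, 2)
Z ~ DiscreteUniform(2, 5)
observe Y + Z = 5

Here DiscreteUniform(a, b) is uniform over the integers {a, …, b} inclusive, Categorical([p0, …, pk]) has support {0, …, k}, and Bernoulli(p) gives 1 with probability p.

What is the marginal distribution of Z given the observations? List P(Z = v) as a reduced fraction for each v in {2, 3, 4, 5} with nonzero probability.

P(Z=3) = 5/18, P(Z=4) = 11/36, P(Z=5) = 5/12

Enumerate traces; 12 have nonzero weight after conditioning:
  (W=2, Y=0, X=1, Z=5) weight 1/32
  (W=2, Y=0, X=2, Z=5) weight 1/32
  (W=2, Y=1, X=1, Z=4) weight 1/96
  (W=2, Y=1, X=2, Z=4) weight 1/96
  (W=2, Y=2, X=1, Z=3) weight 1/48
  (W=2, Y=2, X=2, Z=3) weight 1/48
  (W=3, Y=0, X=1, Z=5) weight 1/48
  (W=3, Y=0, X=2, Z=5) weight 1/48
  … 4 more
Group by Z:
  weight(Z=3) = 5/72
  weight(Z=4) = 11/144
  weight(Z=5) = 5/48
Total weight = 5/72 + 11/144 + 5/48 = 1/4
P(Z=3 | obs) = 5/72 / 1/4 = 5/18
P(Z=4 | obs) = 11/144 / 1/4 = 11/36
P(Z=5 | obs) = 5/48 / 1/4 = 5/12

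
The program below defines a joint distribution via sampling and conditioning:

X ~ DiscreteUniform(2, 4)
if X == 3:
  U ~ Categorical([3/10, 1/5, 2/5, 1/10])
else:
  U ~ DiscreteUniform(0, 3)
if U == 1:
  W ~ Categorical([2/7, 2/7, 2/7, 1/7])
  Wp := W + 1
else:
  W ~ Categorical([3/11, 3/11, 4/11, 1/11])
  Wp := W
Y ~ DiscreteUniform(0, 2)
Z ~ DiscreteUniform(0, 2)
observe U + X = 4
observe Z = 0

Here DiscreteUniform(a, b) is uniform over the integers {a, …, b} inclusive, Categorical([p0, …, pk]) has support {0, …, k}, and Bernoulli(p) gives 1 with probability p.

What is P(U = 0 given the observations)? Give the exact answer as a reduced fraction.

P(U = 0 | obs) = 5/14

Enumerate traces; 36 have nonzero weight after conditioning:
  (X=2, U=2, W=0, Y=0, Z=0) weight 1/396
  (X=2, U=2, W=0, Y=1, Z=0) weight 1/396
  (X=2, U=2, W=0, Y=2, Z=0) weight 1/396
  (X=2, U=2, W=1, Y=0, Z=0) weight 1/396
  (X=2, U=2, W=1, Y=1, Z=0) weight 1/396
  (X=2, U=2, W=1, Y=2, Z=0) weight 1/396
  (X=2, U=2, W=2, Y=0, Z=0) weight 1/297
  (X=2, U=2, W=2, Y=1, Z=0) weight 1/297
  (X=3, U=1, W=0, Y=0, Z=0) weight 2/945
  (X=4, U=0, W=0, Y=0, Z=0) weight 1/396
  … 26 more
Group by U:
  weight(U=0) = 1/36
  weight(U=1) = 1/45
  weight(U=2) = 1/36
Total weight = 1/36 + 1/45 + 1/36 = 7/90
P(U=0 | obs) = 1/36 / 7/90 = 5/14
P(U=1 | obs) = 1/45 / 7/90 = 2/7
P(U=2 | obs) = 1/36 / 7/90 = 5/14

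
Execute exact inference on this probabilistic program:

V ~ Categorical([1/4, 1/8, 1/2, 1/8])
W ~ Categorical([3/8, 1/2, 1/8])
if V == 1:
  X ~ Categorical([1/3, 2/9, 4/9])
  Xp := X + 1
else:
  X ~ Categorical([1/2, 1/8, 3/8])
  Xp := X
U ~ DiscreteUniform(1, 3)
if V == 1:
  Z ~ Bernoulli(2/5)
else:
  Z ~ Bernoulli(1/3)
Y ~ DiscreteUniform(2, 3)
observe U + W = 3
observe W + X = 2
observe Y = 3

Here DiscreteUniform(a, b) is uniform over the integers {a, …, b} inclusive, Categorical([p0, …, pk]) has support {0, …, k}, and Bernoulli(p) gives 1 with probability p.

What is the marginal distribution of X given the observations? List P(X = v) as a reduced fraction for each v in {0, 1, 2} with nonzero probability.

P(X=0) = 276/1255, P(X=1) = 316/1255, P(X=2) = 663/1255

Enumerate traces; 24 have nonzero weight after conditioning:
  (V=0, W=0, X=2, U=3, Z=0, Y=3) weight 1/256
  (V=0, W=0, X=2, U=3, Z=1, Y=3) weight 1/512
  (V=0, W=1, X=1, U=2, Z=0, Y=3) weight 1/576
  (V=0, W=1, X=1, U=2, Z=1, Y=3) weight 1/1152
  (V=0, W=2, X=0, U=1, Z=0, Y=3) weight 1/576
  (V=0, W=2, X=0, U=1, Z=1, Y=3) weight 1/1152
  (V=1, W=0, X=2, U=3, Z=0, Y=3) weight 1/480
  (V=1, W=0, X=2, U=3, Z=1, Y=3) weight 1/720
  … 16 more
Group by X:
  weight(X=0) = 23/2304
  weight(X=1) = 79/6912
  weight(X=2) = 221/9216
Total weight = 23/2304 + 79/6912 + 221/9216 = 1255/27648
P(X=0 | obs) = 23/2304 / 1255/27648 = 276/1255
P(X=1 | obs) = 79/6912 / 1255/27648 = 316/1255
P(X=2 | obs) = 221/9216 / 1255/27648 = 663/1255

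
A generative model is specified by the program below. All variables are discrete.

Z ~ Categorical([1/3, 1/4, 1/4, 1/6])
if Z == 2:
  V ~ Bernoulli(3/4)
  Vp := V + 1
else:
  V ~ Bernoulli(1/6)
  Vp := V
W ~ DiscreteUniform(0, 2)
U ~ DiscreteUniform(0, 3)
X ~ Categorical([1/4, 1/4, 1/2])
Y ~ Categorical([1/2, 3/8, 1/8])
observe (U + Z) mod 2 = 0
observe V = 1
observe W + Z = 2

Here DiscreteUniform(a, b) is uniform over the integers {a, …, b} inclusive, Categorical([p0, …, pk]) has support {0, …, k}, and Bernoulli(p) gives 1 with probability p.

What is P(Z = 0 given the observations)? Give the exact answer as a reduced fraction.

P(Z = 0 | obs) = 8/41

Enumerate traces; 54 have nonzero weight after conditioning:
  (Z=0, V=1, W=2, U=0, X=0, Y=0) weight 1/1728
  (Z=0, V=1, W=2, U=0, X=0, Y=1) weight 1/2304
  (Z=0, V=1, W=2, U=0, X=0, Y=2) weight 1/6912
  (Z=0, V=1, W=2, U=0, X=1, Y=0) weight 1/1728
  (Z=0, V=1, W=2, U=0, X=1, Y=1) weight 1/2304
  (Z=0, V=1, W=2, U=0, X=1, Y=2) weight 1/6912
  (Z=0, V=1, W=2, U=0, X=2, Y=0) weight 1/864
  (Z=0, V=1, W=2, U=0, X=2, Y=1) weight 1/1152
  (Z=1, V=1, W=1, U=1, X=0, Y=0) weight 1/2304
  (Z=2, V=1, W=0, U=0, X=0, Y=0) weight 1/512
  … 44 more
Group by Z:
  weight(Z=0) = 1/108
  weight(Z=1) = 1/144
  weight(Z=2) = 1/32
Total weight = 1/108 + 1/144 + 1/32 = 41/864
P(Z=0 | obs) = 1/108 / 41/864 = 8/41
P(Z=1 | obs) = 1/144 / 41/864 = 6/41
P(Z=2 | obs) = 1/32 / 41/864 = 27/41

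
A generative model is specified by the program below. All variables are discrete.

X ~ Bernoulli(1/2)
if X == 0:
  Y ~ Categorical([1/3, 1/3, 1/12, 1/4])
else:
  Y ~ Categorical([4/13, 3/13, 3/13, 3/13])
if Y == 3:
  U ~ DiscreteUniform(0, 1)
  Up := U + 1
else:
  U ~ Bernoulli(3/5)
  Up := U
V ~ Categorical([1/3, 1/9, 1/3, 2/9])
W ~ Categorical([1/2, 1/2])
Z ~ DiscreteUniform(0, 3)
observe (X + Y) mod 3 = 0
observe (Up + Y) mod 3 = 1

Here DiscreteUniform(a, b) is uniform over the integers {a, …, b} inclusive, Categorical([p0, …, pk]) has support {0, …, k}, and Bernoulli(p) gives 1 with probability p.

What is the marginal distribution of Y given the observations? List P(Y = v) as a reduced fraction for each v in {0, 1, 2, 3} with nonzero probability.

P(Y=0) = 8/13, P(Y=3) = 5/13

Enumerate traces; 64 have nonzero weight after conditioning:
  (X=0, Y=0, U=1, V=0, W=0, Z=0) weight 1/240
  (X=0, Y=0, U=1, V=0, W=0, Z=1) weight 1/240
  (X=0, Y=0, U=1, V=0, W=0, Z=2) weight 1/240
  (X=0, Y=0, U=1, V=0, W=0, Z=3) weight 1/240
  (X=0, Y=0, U=1, V=0, W=1, Z=0) weight 1/240
  (X=0, Y=0, U=1, V=0, W=1, Z=1) weight 1/240
  (X=0, Y=0, U=1, V=0, W=1, Z=2) weight 1/240
  (X=0, Y=0, U=1, V=0, W=1, Z=3) weight 1/240
  (X=0, Y=3, U=0, V=0, W=0, Z=0) weight 1/384
  … 55 more
Group by Y:
  weight(Y=0) = 1/10
  weight(Y=3) = 1/16
Total weight = 1/10 + 1/16 = 13/80
P(Y=0 | obs) = 1/10 / 13/80 = 8/13
P(Y=3 | obs) = 1/16 / 13/80 = 5/13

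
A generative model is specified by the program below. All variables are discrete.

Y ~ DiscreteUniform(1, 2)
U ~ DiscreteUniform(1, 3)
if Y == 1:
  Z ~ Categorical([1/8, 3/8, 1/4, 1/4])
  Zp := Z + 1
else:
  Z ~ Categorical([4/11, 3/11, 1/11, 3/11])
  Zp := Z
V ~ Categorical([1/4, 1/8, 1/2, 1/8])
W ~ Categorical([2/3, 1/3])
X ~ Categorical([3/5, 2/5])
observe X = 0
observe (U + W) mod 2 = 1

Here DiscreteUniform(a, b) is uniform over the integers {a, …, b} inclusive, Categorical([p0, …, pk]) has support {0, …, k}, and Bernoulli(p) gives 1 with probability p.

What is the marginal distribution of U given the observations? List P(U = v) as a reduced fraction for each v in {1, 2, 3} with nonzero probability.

P(U=1) = 2/5, P(U=2) = 1/5, P(U=3) = 2/5

Enumerate traces; 96 have nonzero weight after conditioning:
  (Y=1, U=1, Z=0, V=0, W=0, X=0) weight 1/480
  (Y=1, U=1, Z=0, V=1, W=0, X=0) weight 1/960
  (Y=1, U=1, Z=0, V=2, W=0, X=0) weight 1/240
  (Y=1, U=1, Z=0, V=3, W=0, X=0) weight 1/960
  (Y=1, U=1, Z=1, V=0, W=0, X=0) weight 1/160
  (Y=1, U=1, Z=1, V=1, W=0, X=0) weight 1/320
  (Y=1, U=1, Z=1, V=2, W=0, X=0) weight 1/80
  (Y=1, U=1, Z=1, V=3, W=0, X=0) weight 1/320
  (Y=1, U=2, Z=0, V=0, W=1, X=0) weight 1/960
  (Y=1, U=3, Z=0, V=0, W=0, X=0) weight 1/480
  … 86 more
Group by U:
  weight(U=1) = 2/15
  weight(U=2) = 1/15
  weight(U=3) = 2/15
Total weight = 2/15 + 1/15 + 2/15 = 1/3
P(U=1 | obs) = 2/15 / 1/3 = 2/5
P(U=2 | obs) = 1/15 / 1/3 = 1/5
P(U=3 | obs) = 2/15 / 1/3 = 2/5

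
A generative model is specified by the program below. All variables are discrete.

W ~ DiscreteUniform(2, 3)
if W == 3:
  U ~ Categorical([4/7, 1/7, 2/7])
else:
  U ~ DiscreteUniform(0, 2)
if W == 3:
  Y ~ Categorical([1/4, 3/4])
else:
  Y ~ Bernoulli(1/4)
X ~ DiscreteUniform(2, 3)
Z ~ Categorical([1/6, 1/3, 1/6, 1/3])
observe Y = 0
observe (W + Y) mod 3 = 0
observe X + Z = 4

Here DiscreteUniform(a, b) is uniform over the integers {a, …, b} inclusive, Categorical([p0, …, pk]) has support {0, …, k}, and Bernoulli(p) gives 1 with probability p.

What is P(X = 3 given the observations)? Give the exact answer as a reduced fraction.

P(X = 3 | obs) = 2/3

Enumerate traces; 6 have nonzero weight after conditioning:
  (W=3, U=0, Y=0, X=2, Z=2) weight 1/168
  (W=3, U=0, Y=0, X=3, Z=1) weight 1/84
  (W=3, U=1, Y=0, X=2, Z=2) weight 1/672
  (W=3, U=1, Y=0, X=3, Z=1) weight 1/336
  (W=3, U=2, Y=0, X=2, Z=2) weight 1/336
  (W=3, U=2, Y=0, X=3, Z=1) weight 1/168
Group by X:
  weight(X=2) = 1/96
  weight(X=3) = 1/48
Total weight = 1/96 + 1/48 = 1/32
P(X=2 | obs) = 1/96 / 1/32 = 1/3
P(X=3 | obs) = 1/48 / 1/32 = 2/3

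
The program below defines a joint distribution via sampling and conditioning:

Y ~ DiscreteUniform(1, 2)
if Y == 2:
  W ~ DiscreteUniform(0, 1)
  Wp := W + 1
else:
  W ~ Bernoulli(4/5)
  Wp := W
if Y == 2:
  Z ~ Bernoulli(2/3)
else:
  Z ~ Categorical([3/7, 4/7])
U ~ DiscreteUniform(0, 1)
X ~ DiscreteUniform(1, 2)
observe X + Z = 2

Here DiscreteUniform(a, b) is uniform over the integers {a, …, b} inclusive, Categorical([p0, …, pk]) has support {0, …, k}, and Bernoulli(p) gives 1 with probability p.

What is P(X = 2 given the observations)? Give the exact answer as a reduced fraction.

P(X = 2 | obs) = 8/21

Enumerate traces; 16 have nonzero weight after conditioning:
  (Y=1, W=0, Z=0, U=0, X=2) weight 3/280
  (Y=1, W=0, Z=0, U=1, X=2) weight 3/280
  (Y=1, W=0, Z=1, U=0, X=1) weight 1/70
  (Y=1, W=0, Z=1, U=1, X=1) weight 1/70
  (Y=1, W=1, Z=0, U=0, X=2) weight 3/70
  (Y=1, W=1, Z=0, U=1, X=2) weight 3/70
  (Y=1, W=1, Z=1, U=0, X=1) weight 2/35
  (Y=1, W=1, Z=1, U=1, X=1) weight 2/35
  … 8 more
Group by X:
  weight(X=1) = 13/42
  weight(X=2) = 4/21
Total weight = 13/42 + 4/21 = 1/2
P(X=1 | obs) = 13/42 / 1/2 = 13/21
P(X=2 | obs) = 4/21 / 1/2 = 8/21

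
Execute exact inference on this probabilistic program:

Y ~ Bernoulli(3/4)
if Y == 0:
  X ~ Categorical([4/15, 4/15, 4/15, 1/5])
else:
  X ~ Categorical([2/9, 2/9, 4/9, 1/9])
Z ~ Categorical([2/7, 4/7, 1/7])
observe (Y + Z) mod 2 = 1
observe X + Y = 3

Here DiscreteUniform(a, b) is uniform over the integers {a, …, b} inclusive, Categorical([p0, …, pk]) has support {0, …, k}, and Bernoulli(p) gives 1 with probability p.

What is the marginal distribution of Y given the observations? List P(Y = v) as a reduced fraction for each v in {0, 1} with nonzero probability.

Enumerate traces; 3 have nonzero weight after conditioning:
  (Y=0, X=3, Z=1) weight 1/35
  (Y=1, X=2, Z=0) weight 2/21
  (Y=1, X=2, Z=2) weight 1/21
Group by Y:
  weight(Y=0) = 1/35
  weight(Y=1) = 1/7
Total weight = 1/35 + 1/7 = 6/35
P(Y=0 | obs) = 1/35 / 6/35 = 1/6
P(Y=1 | obs) = 1/7 / 6/35 = 5/6

P(Y=0) = 1/6, P(Y=1) = 5/6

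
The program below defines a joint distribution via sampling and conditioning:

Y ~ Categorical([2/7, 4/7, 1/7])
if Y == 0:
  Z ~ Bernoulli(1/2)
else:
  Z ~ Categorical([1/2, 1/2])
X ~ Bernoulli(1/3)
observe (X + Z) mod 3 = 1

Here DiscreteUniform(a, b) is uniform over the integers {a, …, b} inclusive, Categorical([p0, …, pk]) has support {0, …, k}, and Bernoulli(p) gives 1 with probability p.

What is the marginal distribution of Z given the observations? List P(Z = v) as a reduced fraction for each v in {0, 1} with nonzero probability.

Enumerate traces; 6 have nonzero weight after conditioning:
  (Y=0, Z=0, X=1) weight 1/21
  (Y=0, Z=1, X=0) weight 2/21
  (Y=1, Z=0, X=1) weight 2/21
  (Y=1, Z=1, X=0) weight 4/21
  (Y=2, Z=0, X=1) weight 1/42
  (Y=2, Z=1, X=0) weight 1/21
Group by Z:
  weight(Z=0) = 1/6
  weight(Z=1) = 1/3
Total weight = 1/6 + 1/3 = 1/2
P(Z=0 | obs) = 1/6 / 1/2 = 1/3
P(Z=1 | obs) = 1/3 / 1/2 = 2/3

P(Z=0) = 1/3, P(Z=1) = 2/3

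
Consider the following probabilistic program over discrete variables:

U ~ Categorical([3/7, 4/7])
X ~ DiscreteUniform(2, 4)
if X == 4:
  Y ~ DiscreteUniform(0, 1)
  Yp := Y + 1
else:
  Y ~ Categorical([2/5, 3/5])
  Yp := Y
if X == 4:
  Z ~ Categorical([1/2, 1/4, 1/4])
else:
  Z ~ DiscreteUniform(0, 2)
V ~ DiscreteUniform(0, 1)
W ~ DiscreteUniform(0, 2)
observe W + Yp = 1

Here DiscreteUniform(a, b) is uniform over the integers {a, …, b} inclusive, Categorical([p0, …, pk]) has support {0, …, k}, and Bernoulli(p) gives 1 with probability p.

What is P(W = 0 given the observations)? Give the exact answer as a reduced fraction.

P(W = 0 | obs) = 17/25

Enumerate traces; 60 have nonzero weight after conditioning:
  (U=0, X=2, Y=0, Z=0, V=0, W=1) weight 1/315
  (U=0, X=2, Y=0, Z=0, V=1, W=1) weight 1/315
  (U=0, X=2, Y=0, Z=1, V=0, W=1) weight 1/315
  (U=0, X=2, Y=0, Z=1, V=1, W=1) weight 1/315
  (U=0, X=2, Y=0, Z=2, V=0, W=1) weight 1/315
  (U=0, X=2, Y=0, Z=2, V=1, W=1) weight 1/315
  (U=0, X=2, Y=1, Z=0, V=0, W=0) weight 1/210
  (U=0, X=2, Y=1, Z=0, V=1, W=0) weight 1/210
  … 52 more
Group by W:
  weight(W=0) = 17/90
  weight(W=1) = 4/45
Total weight = 17/90 + 4/45 = 5/18
P(W=0 | obs) = 17/90 / 5/18 = 17/25
P(W=1 | obs) = 4/45 / 5/18 = 8/25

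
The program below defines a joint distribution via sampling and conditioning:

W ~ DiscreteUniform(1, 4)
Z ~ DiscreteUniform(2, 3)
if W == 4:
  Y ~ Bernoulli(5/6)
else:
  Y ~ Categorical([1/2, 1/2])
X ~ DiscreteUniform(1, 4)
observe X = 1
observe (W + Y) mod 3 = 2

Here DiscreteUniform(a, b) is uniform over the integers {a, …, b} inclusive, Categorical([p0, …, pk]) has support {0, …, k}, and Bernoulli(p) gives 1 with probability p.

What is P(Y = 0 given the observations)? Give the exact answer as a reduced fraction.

Enumerate traces; 6 have nonzero weight after conditioning:
  (W=1, Z=2, Y=1, X=1) weight 1/64
  (W=1, Z=3, Y=1, X=1) weight 1/64
  (W=2, Z=2, Y=0, X=1) weight 1/64
  (W=2, Z=3, Y=0, X=1) weight 1/64
  (W=4, Z=2, Y=1, X=1) weight 5/192
  (W=4, Z=3, Y=1, X=1) weight 5/192
Group by Y:
  weight(Y=0) = 1/32
  weight(Y=1) = 1/12
Total weight = 1/32 + 1/12 = 11/96
P(Y=0 | obs) = 1/32 / 11/96 = 3/11
P(Y=1 | obs) = 1/12 / 11/96 = 8/11

P(Y = 0 | obs) = 3/11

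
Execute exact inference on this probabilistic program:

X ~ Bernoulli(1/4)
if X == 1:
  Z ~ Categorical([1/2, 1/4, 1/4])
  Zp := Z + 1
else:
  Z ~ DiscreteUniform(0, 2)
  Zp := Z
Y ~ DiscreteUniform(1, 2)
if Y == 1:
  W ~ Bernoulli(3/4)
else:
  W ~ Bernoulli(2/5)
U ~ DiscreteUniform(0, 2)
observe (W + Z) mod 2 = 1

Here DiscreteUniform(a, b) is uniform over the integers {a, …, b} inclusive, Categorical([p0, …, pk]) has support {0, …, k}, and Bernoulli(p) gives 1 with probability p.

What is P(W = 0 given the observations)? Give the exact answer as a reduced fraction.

Enumerate traces; 36 have nonzero weight after conditioning:
  (X=0, Z=0, Y=1, W=1, U=0) weight 1/32
  (X=0, Z=0, Y=1, W=1, U=1) weight 1/32
  (X=0, Z=0, Y=1, W=1, U=2) weight 1/32
  (X=0, Z=0, Y=2, W=1, U=0) weight 1/60
  (X=0, Z=0, Y=2, W=1, U=1) weight 1/60
  (X=0, Z=0, Y=2, W=1, U=2) weight 1/60
  (X=0, Z=1, Y=1, W=0, U=0) weight 1/96
  (X=0, Z=1, Y=1, W=0, U=1) weight 1/96
  … 28 more
Group by W:
  weight(W=0) = 17/128
  weight(W=1) = 253/640
Total weight = 17/128 + 253/640 = 169/320
P(W=0 | obs) = 17/128 / 169/320 = 85/338
P(W=1 | obs) = 253/640 / 169/320 = 253/338

P(W = 0 | obs) = 85/338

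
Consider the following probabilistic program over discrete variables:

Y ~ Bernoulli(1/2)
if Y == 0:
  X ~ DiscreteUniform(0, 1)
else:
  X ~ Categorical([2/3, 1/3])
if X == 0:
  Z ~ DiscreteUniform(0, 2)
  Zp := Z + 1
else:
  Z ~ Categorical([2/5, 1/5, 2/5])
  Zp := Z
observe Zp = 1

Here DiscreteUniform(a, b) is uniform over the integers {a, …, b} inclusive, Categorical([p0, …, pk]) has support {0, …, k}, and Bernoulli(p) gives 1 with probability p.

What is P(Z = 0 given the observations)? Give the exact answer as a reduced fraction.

P(Z = 0 | obs) = 7/10

Enumerate traces; 4 have nonzero weight after conditioning:
  (Y=0, X=0, Z=0) weight 1/12
  (Y=0, X=1, Z=1) weight 1/20
  (Y=1, X=0, Z=0) weight 1/9
  (Y=1, X=1, Z=1) weight 1/30
Group by Z:
  weight(Z=0) = 7/36
  weight(Z=1) = 1/12
Total weight = 7/36 + 1/12 = 5/18
P(Z=0 | obs) = 7/36 / 5/18 = 7/10
P(Z=1 | obs) = 1/12 / 5/18 = 3/10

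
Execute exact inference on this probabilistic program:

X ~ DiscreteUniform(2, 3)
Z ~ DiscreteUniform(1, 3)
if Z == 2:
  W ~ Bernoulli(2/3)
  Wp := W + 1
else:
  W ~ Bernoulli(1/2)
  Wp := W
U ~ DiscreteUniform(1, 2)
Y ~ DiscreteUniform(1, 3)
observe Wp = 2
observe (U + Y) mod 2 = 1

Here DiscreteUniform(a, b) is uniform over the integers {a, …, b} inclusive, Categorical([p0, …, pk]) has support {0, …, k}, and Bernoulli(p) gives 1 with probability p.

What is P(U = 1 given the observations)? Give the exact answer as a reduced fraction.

Enumerate traces; 6 have nonzero weight after conditioning:
  (X=2, Z=2, W=1, U=1, Y=2) weight 1/54
  (X=2, Z=2, W=1, U=2, Y=1) weight 1/54
  (X=2, Z=2, W=1, U=2, Y=3) weight 1/54
  (X=3, Z=2, W=1, U=1, Y=2) weight 1/54
  (X=3, Z=2, W=1, U=2, Y=1) weight 1/54
  (X=3, Z=2, W=1, U=2, Y=3) weight 1/54
Group by U:
  weight(U=1) = 1/27
  weight(U=2) = 2/27
Total weight = 1/27 + 2/27 = 1/9
P(U=1 | obs) = 1/27 / 1/9 = 1/3
P(U=2 | obs) = 2/27 / 1/9 = 2/3

P(U = 1 | obs) = 1/3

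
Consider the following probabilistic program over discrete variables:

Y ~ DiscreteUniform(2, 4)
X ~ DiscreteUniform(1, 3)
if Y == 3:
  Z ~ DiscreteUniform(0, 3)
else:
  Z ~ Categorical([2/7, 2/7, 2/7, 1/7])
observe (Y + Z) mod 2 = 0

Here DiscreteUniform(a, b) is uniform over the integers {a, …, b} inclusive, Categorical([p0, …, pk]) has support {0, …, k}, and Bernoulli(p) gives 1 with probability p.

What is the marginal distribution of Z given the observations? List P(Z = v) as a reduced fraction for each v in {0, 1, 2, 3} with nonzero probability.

P(Z=0) = 8/23, P(Z=1) = 7/46, P(Z=2) = 8/23, P(Z=3) = 7/46

Enumerate traces; 18 have nonzero weight after conditioning:
  (Y=2, X=1, Z=0) weight 2/63
  (Y=2, X=1, Z=2) weight 2/63
  (Y=2, X=2, Z=0) weight 2/63
  (Y=2, X=2, Z=2) weight 2/63
  (Y=2, X=3, Z=0) weight 2/63
  (Y=2, X=3, Z=2) weight 2/63
  (Y=3, X=1, Z=1) weight 1/36
  (Y=3, X=1, Z=3) weight 1/36
  … 10 more
Group by Z:
  weight(Z=0) = 4/21
  weight(Z=1) = 1/12
  weight(Z=2) = 4/21
  weight(Z=3) = 1/12
Total weight = 4/21 + 1/12 + 4/21 + 1/12 = 23/42
P(Z=0 | obs) = 4/21 / 23/42 = 8/23
P(Z=1 | obs) = 1/12 / 23/42 = 7/46
P(Z=2 | obs) = 4/21 / 23/42 = 8/23
P(Z=3 | obs) = 1/12 / 23/42 = 7/46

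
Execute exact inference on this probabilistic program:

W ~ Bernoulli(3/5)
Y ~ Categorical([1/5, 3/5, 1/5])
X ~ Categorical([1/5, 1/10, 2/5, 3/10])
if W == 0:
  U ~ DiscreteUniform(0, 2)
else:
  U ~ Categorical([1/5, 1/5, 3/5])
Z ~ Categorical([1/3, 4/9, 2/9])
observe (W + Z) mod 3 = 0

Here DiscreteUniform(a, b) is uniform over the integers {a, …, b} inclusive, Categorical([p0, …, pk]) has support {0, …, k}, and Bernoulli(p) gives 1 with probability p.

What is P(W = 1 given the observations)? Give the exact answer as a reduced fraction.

Enumerate traces; 72 have nonzero weight after conditioning:
  (W=0, Y=0, X=0, U=0, Z=0) weight 2/1125
  (W=0, Y=0, X=0, U=1, Z=0) weight 2/1125
  (W=0, Y=0, X=0, U=2, Z=0) weight 2/1125
  (W=0, Y=0, X=1, U=0, Z=0) weight 1/1125
  (W=0, Y=0, X=1, U=1, Z=0) weight 1/1125
  (W=0, Y=0, X=1, U=2, Z=0) weight 1/1125
  (W=0, Y=0, X=2, U=0, Z=0) weight 4/1125
  (W=0, Y=0, X=2, U=1, Z=0) weight 4/1125
  (W=1, Y=0, X=0, U=0, Z=2) weight 2/1875
  … 63 more
Group by W:
  weight(W=0) = 2/15
  weight(W=1) = 2/15
Total weight = 2/15 + 2/15 = 4/15
P(W=0 | obs) = 2/15 / 4/15 = 1/2
P(W=1 | obs) = 2/15 / 4/15 = 1/2

P(W = 1 | obs) = 1/2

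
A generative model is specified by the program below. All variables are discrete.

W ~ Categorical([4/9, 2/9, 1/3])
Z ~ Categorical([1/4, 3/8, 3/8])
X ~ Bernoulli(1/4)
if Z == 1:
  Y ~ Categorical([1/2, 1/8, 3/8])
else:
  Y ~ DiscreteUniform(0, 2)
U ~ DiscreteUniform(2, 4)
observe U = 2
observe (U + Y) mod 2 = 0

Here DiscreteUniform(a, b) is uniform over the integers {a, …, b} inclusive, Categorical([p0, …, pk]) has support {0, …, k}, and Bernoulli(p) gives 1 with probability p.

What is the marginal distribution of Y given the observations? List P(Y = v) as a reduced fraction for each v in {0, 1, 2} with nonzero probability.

P(Y=0) = 76/143, P(Y=2) = 67/143

Enumerate traces; 36 have nonzero weight after conditioning:
  (W=0, Z=0, X=0, Y=0, U=2) weight 1/108
  (W=0, Z=0, X=0, Y=2, U=2) weight 1/108
  (W=0, Z=0, X=1, Y=0, U=2) weight 1/324
  (W=0, Z=0, X=1, Y=2, U=2) weight 1/324
  (W=0, Z=1, X=0, Y=0, U=2) weight 1/48
  (W=0, Z=1, X=0, Y=2, U=2) weight 1/64
  (W=0, Z=1, X=1, Y=0, U=2) weight 1/144
  (W=0, Z=1, X=1, Y=2, U=2) weight 1/192
  … 28 more
Group by Y:
  weight(Y=0) = 19/144
  weight(Y=2) = 67/576
Total weight = 19/144 + 67/576 = 143/576
P(Y=0 | obs) = 19/144 / 143/576 = 76/143
P(Y=2 | obs) = 67/576 / 143/576 = 67/143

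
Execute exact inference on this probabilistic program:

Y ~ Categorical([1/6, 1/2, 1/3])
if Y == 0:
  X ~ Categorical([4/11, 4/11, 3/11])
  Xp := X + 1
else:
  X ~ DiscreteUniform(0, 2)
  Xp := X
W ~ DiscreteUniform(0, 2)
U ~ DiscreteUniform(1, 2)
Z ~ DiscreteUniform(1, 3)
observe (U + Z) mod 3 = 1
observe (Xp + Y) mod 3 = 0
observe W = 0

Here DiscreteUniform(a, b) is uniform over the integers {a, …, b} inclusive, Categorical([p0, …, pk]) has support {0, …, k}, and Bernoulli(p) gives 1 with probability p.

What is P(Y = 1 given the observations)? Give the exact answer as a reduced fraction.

P(Y = 1 | obs) = 33/64

Enumerate traces; 6 have nonzero weight after conditioning:
  (Y=0, X=2, W=0, U=1, Z=3) weight 1/396
  (Y=0, X=2, W=0, U=2, Z=2) weight 1/396
  (Y=1, X=2, W=0, U=1, Z=3) weight 1/108
  (Y=1, X=2, W=0, U=2, Z=2) weight 1/108
  (Y=2, X=1, W=0, U=1, Z=3) weight 1/162
  (Y=2, X=1, W=0, U=2, Z=2) weight 1/162
Group by Y:
  weight(Y=0) = 1/198
  weight(Y=1) = 1/54
  weight(Y=2) = 1/81
Total weight = 1/198 + 1/54 + 1/81 = 32/891
P(Y=0 | obs) = 1/198 / 32/891 = 9/64
P(Y=1 | obs) = 1/54 / 32/891 = 33/64
P(Y=2 | obs) = 1/81 / 32/891 = 11/32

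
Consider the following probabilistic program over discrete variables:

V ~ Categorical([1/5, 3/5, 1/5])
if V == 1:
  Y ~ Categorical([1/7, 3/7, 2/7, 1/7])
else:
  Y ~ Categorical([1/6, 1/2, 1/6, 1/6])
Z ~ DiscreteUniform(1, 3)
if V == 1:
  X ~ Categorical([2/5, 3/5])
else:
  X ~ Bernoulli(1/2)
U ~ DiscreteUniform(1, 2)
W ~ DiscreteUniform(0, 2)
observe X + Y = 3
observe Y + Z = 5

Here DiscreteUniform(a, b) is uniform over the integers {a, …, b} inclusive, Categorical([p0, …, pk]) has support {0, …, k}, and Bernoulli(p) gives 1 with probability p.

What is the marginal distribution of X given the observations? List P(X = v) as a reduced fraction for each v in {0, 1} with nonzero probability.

Enumerate traces; 36 have nonzero weight after conditioning:
  (V=0, Y=2, Z=3, X=1, U=1, W=0) weight 1/1080
  (V=0, Y=2, Z=3, X=1, U=1, W=1) weight 1/1080
  (V=0, Y=2, Z=3, X=1, U=1, W=2) weight 1/1080
  (V=0, Y=2, Z=3, X=1, U=2, W=0) weight 1/1080
  (V=0, Y=2, Z=3, X=1, U=2, W=1) weight 1/1080
  (V=0, Y=2, Z=3, X=1, U=2, W=2) weight 1/1080
  (V=0, Y=3, Z=2, X=0, U=1, W=0) weight 1/1080
  (V=0, Y=3, Z=2, X=0, U=1, W=1) weight 1/1080
  … 28 more
Group by X:
  weight(X=0) = 71/3150
  weight(X=1) = 143/3150
Total weight = 71/3150 + 143/3150 = 107/1575
P(X=0 | obs) = 71/3150 / 107/1575 = 71/214
P(X=1 | obs) = 143/3150 / 107/1575 = 143/214

P(X=0) = 71/214, P(X=1) = 143/214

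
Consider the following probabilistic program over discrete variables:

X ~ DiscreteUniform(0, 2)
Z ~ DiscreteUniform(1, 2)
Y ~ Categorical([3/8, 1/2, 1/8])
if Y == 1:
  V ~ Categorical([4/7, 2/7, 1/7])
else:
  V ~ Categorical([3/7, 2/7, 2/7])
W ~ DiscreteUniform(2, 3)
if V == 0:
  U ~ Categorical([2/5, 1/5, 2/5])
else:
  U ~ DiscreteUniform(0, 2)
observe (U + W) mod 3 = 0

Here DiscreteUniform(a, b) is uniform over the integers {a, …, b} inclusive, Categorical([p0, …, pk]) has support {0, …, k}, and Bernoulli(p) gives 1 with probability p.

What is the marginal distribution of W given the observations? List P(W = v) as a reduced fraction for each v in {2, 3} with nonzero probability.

Enumerate traces; 108 have nonzero weight after conditioning:
  (X=0, Z=1, Y=0, V=0, W=2, U=1) weight 3/1120
  (X=0, Z=1, Y=0, V=0, W=3, U=0) weight 3/560
  (X=0, Z=1, Y=0, V=1, W=2, U=1) weight 1/336
  (X=0, Z=1, Y=0, V=1, W=3, U=0) weight 1/336
  (X=0, Z=1, Y=0, V=2, W=2, U=1) weight 1/336
  (X=0, Z=1, Y=0, V=2, W=3, U=0) weight 1/336
  (X=0, Z=1, Y=1, V=0, W=2, U=1) weight 1/210
  (X=0, Z=1, Y=1, V=0, W=3, U=0) weight 1/105
  … 100 more
Group by W:
  weight(W=2) = 2/15
  weight(W=3) = 11/60
Total weight = 2/15 + 11/60 = 19/60
P(W=2 | obs) = 2/15 / 19/60 = 8/19
P(W=3 | obs) = 11/60 / 19/60 = 11/19

P(W=2) = 8/19, P(W=3) = 11/19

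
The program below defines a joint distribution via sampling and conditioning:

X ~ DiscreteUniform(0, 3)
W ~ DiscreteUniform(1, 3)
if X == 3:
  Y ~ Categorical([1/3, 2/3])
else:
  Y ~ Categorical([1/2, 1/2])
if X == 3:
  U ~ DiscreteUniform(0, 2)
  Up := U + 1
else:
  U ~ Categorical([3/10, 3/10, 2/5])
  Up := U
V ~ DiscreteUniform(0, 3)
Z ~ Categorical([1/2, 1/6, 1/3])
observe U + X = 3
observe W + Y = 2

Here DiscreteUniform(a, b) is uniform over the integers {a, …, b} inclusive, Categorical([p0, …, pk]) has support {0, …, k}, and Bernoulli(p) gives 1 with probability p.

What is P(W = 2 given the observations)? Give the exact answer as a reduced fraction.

P(W = 2 | obs) = 83/186

Enumerate traces; 72 have nonzero weight after conditioning:
  (X=1, W=1, Y=1, U=2, V=0, Z=0) weight 1/480
  (X=1, W=1, Y=1, U=2, V=0, Z=1) weight 1/1440
  (X=1, W=1, Y=1, U=2, V=0, Z=2) weight 1/720
  (X=1, W=1, Y=1, U=2, V=1, Z=0) weight 1/480
  (X=1, W=1, Y=1, U=2, V=1, Z=1) weight 1/1440
  (X=1, W=1, Y=1, U=2, V=1, Z=2) weight 1/720
  (X=1, W=1, Y=1, U=2, V=2, Z=0) weight 1/480
  (X=1, W=1, Y=1, U=2, V=2, Z=1) weight 1/1440
  (X=1, W=2, Y=0, U=2, V=0, Z=0) weight 1/480
  … 63 more
Group by W:
  weight(W=1) = 103/2160
  weight(W=2) = 83/2160
Total weight = 103/2160 + 83/2160 = 31/360
P(W=1 | obs) = 103/2160 / 31/360 = 103/186
P(W=2 | obs) = 83/2160 / 31/360 = 83/186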